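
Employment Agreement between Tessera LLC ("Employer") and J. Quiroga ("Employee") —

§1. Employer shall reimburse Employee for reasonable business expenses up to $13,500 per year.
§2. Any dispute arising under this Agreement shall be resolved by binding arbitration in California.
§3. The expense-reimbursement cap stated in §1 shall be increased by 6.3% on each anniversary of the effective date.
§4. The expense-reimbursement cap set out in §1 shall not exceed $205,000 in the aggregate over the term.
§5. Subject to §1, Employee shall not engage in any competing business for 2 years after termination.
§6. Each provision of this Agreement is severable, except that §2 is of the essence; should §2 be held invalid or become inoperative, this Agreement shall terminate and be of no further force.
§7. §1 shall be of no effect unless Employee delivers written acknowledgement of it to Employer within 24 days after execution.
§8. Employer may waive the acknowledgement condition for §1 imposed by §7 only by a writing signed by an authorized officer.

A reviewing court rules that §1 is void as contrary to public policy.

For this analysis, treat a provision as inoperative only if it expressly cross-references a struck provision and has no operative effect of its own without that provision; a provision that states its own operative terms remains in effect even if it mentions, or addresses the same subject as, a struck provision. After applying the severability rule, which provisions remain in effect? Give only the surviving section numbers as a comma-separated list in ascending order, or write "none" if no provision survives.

2, 5, 6

§1 is struck. §3 has no operative effect of its own apart from §1 and is therefore inoperative. §4 does nothing except set the aggregate cap on the expense-reimbursement cap by reference to §1; with §1 gone it has no independent effect and is inoperative. The only function of §7 is the acknowledgement condition for §1, so it cannot stand once §1 is removed. The only function of §8 is the waiver condition for §7, so it cannot stand once §7 is removed. Although §5 refers to §1, its operative terms do not depend on §1, so it remains in effect. §6 makes §2 an essential term, but §2 is unaffected, so the severability proviso in §6 preserves the remaining provisions. §2, §5, and §6 remain in effect.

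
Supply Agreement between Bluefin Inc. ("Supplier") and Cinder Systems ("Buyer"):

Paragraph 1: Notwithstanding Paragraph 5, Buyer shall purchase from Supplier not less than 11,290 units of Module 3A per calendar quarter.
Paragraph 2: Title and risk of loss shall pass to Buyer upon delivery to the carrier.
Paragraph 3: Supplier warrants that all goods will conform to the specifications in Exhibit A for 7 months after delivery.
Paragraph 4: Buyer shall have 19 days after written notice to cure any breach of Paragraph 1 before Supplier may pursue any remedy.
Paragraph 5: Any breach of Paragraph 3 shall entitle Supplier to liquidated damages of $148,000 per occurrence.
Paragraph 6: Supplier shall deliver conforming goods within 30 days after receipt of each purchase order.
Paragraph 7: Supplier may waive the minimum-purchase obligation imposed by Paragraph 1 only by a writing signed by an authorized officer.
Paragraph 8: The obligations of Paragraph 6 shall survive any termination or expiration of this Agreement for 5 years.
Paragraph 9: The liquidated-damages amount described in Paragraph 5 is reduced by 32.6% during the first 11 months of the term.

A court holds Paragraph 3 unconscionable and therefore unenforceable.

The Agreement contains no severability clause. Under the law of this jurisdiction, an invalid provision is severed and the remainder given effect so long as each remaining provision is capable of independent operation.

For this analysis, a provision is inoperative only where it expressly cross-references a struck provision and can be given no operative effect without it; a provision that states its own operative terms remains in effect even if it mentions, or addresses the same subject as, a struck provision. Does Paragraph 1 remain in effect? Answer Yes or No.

Paragraph 3 is struck. The whole of Paragraph 5 is the liquidated-damages amount, defined by reference to Paragraph 3, so Paragraph 5 cannot stand once Paragraph 3 is removed. Paragraph 9 operates only by reference to Paragraph 5, so it falls with Paragraph 5. Although Paragraph 1 refers to Paragraph 5, its operative terms do not depend on Paragraph 5, so it remains in effect. With no severability clause, the stated default rule severs what cannot stand and enforces each remaining provision that can operate on its own. That leaves Paragraph 1, Paragraph 2, Paragraph 4, Paragraph 6, Paragraph 7, and Paragraph 8 in effect. Paragraph 1 is among the surviving provisions, so the answer is yes.

Yes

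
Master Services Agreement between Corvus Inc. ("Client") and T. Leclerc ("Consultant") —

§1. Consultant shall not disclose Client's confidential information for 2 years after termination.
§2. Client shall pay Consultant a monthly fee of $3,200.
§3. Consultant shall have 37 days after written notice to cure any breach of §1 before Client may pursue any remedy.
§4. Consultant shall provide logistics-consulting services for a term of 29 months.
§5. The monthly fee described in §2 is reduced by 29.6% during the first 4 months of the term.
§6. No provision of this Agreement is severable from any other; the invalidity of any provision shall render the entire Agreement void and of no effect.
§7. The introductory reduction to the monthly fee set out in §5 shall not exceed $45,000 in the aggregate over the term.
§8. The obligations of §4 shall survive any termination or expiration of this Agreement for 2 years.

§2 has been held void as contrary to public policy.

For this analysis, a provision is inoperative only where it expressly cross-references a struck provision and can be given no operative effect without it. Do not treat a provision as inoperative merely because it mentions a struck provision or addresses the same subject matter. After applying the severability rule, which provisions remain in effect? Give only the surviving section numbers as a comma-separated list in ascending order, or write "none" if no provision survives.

§2 is struck. §5 operates only by reference to §2, so it falls with §2. §7 does nothing except set the aggregate cap on the introductory reduction to the monthly fee by reference to §5; with §5 gone it has no independent effect and is inoperative. §6 provides that the Agreement is not severable, so the invalidity of any one provision voids the entire Agreement. No provision of the Agreement survives.

none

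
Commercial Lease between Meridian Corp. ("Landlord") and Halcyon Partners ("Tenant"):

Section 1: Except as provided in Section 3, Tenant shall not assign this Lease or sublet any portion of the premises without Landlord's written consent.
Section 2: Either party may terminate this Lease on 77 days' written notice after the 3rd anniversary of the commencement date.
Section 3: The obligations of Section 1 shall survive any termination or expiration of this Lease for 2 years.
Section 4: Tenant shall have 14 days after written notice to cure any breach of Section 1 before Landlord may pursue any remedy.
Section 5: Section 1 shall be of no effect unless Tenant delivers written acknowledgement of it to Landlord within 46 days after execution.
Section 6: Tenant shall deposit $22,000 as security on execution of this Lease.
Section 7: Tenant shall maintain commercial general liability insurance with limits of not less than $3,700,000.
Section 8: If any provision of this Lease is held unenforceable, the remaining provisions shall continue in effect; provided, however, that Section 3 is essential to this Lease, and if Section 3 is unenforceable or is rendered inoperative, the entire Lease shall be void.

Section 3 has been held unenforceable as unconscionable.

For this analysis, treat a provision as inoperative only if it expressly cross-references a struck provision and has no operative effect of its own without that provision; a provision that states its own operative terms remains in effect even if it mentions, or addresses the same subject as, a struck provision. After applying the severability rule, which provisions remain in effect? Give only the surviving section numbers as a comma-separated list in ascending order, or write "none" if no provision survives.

Section 3 is struck. No other provision's operative terms depend on Section 3. Section 8 makes Section 3 an essential term, and Section 3 is the provision held invalid; under Section 8, the entire Lease is therefore void. No provision of the Lease survives.

none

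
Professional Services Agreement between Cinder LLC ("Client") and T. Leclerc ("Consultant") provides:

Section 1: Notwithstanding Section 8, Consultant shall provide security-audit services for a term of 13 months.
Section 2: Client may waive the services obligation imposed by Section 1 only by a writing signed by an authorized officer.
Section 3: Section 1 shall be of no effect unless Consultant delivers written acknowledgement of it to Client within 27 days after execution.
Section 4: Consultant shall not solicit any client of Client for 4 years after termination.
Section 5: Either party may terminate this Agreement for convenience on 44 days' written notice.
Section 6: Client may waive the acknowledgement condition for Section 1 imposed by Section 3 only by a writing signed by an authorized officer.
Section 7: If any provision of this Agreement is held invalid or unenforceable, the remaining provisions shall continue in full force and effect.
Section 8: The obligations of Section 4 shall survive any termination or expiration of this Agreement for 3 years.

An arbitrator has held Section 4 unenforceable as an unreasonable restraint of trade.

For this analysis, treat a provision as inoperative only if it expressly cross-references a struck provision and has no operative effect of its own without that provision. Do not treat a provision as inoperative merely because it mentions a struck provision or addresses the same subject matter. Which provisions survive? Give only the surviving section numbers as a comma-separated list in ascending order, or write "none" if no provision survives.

Section 4 is struck. The only function of Section 8 is the survival period for Section 4, so it cannot stand once Section 4 is removed. Although Section 1 refers to Section 8, its operative terms do not depend on Section 8, so it remains in effect. Under the severability clause in Section 7, the remaining provisions continue in force. That leaves Section 1, Section 2, Section 3, Section 5, Section 6, and Section 7 in effect.

1, 2, 3, 5, 6, 7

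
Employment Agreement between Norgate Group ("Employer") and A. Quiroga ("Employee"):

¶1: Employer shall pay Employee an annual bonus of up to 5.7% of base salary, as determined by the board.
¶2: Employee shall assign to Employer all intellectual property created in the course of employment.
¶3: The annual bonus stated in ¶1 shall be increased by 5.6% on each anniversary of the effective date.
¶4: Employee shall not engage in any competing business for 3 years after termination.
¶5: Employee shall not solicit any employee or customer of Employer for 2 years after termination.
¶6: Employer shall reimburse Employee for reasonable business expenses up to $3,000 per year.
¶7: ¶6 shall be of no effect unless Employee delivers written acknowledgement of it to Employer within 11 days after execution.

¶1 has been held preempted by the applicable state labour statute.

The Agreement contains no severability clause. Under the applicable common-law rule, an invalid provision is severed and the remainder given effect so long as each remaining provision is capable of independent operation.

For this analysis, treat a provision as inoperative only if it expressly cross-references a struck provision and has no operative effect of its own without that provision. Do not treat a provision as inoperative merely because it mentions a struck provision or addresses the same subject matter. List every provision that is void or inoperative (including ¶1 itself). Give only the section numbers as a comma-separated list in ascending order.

1, 3

¶1 is struck. ¶3 operates only by reference to ¶1, so it falls with ¶1. With no severability clause, the stated default rule severs what cannot stand and enforces each remaining provision that can operate on its own. The provisions still in force are ¶2, ¶4, ¶5, ¶6, and ¶7.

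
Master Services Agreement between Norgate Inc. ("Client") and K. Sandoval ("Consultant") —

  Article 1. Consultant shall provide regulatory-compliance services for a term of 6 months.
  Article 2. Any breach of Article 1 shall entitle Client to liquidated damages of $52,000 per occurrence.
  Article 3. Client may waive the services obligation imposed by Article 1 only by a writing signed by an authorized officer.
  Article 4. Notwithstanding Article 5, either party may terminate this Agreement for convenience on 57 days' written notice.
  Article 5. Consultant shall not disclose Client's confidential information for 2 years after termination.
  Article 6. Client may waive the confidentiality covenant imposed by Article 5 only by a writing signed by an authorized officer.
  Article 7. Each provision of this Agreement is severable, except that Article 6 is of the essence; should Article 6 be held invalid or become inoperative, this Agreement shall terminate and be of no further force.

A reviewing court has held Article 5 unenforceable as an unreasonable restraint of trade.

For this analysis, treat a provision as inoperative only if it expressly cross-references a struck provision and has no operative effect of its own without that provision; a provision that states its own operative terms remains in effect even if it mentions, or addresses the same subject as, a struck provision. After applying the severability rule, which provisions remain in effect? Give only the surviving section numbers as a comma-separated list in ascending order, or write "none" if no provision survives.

none

Article 5 is struck. The only function of Article 6 is the waiver condition for Article 5, so it cannot stand once Article 5 is removed. Article 7 makes Article 6 an essential term, and Article 6 has been rendered inoperative by the cascade; under Article 7, the entire Agreement is therefore void. No provision of the Agreement survives.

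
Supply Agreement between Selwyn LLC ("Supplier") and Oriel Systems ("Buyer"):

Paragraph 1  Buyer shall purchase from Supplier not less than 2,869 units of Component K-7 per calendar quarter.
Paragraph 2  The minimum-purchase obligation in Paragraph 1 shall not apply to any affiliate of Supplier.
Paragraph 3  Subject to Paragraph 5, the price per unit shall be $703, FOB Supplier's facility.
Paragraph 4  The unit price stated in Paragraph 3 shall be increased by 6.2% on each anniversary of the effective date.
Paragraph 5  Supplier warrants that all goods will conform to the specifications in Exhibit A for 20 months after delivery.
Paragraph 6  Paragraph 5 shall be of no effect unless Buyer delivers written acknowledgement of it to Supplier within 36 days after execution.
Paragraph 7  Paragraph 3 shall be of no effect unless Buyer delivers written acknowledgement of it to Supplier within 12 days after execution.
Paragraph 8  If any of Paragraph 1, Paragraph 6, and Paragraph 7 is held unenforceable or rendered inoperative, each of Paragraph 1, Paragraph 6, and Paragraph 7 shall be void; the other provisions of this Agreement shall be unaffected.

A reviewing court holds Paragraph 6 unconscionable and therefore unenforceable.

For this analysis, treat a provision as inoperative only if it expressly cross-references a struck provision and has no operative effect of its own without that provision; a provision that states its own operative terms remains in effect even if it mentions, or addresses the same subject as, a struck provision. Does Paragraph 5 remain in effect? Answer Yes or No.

Paragraph 6 is struck. Nothing else in the Agreement is defined by reference to Paragraph 6. Paragraph 8 declares Paragraph 1, Paragraph 6, and Paragraph 7 mutually dependent; since one of them has fallen, all of them are of no effect. That brings down Paragraph 1 and Paragraph 7 as well. Paragraph 2 in turn depends solely on a provision now struck and likewise falls. The remainder continues in force under Paragraph 8. That leaves Paragraph 3, Paragraph 4, Paragraph 5, and Paragraph 8 in effect. Paragraph 5 is among the surviving provisions, so the answer is yes.

Yes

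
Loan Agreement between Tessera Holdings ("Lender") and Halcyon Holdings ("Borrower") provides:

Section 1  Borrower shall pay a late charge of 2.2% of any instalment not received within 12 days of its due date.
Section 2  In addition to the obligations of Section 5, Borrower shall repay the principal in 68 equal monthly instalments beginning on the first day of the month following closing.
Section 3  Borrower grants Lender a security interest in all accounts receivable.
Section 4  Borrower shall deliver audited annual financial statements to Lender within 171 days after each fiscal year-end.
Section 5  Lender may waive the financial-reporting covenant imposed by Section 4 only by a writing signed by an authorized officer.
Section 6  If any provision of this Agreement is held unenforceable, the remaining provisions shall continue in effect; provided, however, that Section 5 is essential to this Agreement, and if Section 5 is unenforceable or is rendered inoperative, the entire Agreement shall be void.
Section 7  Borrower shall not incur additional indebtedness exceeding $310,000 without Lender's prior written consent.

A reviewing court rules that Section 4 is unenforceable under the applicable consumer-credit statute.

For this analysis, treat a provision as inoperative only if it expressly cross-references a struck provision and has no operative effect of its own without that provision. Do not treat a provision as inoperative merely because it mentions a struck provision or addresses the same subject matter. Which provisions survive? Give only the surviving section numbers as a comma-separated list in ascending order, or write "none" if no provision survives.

none

Section 4 is struck. Section 5 merely fixes the waiver condition for Section 4; with Section 4 gone it has nothing to operate on and falls away. Section 6 makes Section 5 an essential term, and Section 5 has been rendered inoperative by the cascade; under Section 6, the entire Agreement is therefore void. No provision of the Agreement survives.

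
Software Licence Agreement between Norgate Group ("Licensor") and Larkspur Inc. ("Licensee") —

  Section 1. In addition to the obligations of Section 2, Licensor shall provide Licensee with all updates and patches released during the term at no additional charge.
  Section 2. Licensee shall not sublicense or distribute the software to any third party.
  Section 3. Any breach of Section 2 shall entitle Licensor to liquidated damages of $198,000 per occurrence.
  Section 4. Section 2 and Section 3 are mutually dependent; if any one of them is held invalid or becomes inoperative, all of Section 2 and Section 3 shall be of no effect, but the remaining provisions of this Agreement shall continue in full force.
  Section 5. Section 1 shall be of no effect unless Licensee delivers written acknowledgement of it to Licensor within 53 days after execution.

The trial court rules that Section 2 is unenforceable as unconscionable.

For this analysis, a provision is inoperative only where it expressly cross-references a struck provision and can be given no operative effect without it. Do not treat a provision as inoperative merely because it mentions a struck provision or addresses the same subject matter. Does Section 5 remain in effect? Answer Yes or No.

Section 2 is struck. Section 3 operates only by reference to Section 2, so it falls with Section 2. Section 1 mentions Section 2 but its own obligation stands independently of Section 2, so Section 1 is not affected. Section 4 declares Section 2 and Section 3 mutually dependent; since one of them has fallen, all of them are of no effect. The remainder continues in force under Section 4. Section 1, Section 4, and Section 5 remain in effect. Section 5 is among the surviving provisions, so the answer is yes.

Yes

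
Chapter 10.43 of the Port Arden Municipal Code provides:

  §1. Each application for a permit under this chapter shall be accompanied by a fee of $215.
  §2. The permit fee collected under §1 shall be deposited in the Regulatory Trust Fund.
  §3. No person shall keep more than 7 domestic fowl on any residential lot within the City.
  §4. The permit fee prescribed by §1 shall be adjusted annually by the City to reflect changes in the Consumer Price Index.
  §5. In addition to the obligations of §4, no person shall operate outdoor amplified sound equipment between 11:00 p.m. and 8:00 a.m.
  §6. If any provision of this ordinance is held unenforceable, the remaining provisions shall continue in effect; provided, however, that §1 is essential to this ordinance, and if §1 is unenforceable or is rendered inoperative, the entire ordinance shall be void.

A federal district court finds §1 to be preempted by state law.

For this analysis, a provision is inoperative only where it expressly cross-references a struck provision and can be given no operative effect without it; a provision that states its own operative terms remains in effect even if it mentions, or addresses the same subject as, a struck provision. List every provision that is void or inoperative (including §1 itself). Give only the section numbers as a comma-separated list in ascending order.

1, 2, 3, 4, 5, 6

§1 is struck. §2 operates only by reference to §1, so it falls with §1. §4 does nothing except set the indexation of the permit fee by reference to §1; with §1 gone it has no independent effect and is inoperative. §6 makes §1 an essential term, and §1 is the provision held invalid; under §6, the entire ordinance is therefore void. No provision of the ordinance survives.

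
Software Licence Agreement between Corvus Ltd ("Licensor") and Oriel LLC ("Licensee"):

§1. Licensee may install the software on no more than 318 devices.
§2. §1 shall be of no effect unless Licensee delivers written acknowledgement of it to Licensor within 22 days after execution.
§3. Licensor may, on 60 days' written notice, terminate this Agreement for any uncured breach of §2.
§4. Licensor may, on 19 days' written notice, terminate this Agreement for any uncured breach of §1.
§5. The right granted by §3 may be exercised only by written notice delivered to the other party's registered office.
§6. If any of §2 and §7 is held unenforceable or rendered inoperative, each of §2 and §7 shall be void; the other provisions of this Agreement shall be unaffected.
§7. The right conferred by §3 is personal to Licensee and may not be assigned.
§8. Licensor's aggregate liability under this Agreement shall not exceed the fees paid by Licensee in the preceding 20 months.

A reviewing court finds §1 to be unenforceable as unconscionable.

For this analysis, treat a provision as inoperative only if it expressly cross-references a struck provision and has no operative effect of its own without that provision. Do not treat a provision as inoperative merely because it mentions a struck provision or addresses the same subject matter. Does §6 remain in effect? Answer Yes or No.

Yes

§1 is struck. §2 has no operative effect of its own apart from §1 and is therefore inoperative. §4 has no operative effect of its own apart from §1 and is therefore inoperative. The only function of §3 is the termination right for breach of §2, so it cannot stand once §2 is removed. §5 has no operative effect of its own apart from §3 and is therefore inoperative. The only function of §7 is the non-assignment of §3, so it cannot stand once §3 is removed. §6 declares §2 and §7 mutually dependent; since one of them has fallen, all of them are of no effect. The remainder continues in force under §6. §6 and §8 remain in effect. §6 is among the surviving provisions, so the answer is yes.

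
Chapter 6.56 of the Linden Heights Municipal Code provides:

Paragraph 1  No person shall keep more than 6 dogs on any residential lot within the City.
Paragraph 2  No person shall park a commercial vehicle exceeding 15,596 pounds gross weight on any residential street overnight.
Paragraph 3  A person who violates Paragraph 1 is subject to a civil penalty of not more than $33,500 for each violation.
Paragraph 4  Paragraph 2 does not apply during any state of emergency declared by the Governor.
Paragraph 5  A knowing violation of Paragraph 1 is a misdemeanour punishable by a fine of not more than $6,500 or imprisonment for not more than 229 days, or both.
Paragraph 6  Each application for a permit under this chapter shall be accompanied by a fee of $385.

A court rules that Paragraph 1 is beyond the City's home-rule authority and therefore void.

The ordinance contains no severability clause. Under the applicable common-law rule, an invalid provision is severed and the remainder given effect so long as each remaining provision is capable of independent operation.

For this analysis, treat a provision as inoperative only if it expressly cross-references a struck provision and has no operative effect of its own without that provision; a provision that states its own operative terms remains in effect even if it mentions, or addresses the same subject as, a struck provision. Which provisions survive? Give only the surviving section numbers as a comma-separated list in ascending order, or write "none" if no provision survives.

Paragraph 1 is struck. Paragraph 3 has no operative effect of its own apart from Paragraph 1 and is therefore inoperative. Paragraph 5 merely fixes the criminal penalty for violating Paragraph 1; with Paragraph 1 gone it has nothing to operate on and falls away. With no severability clause, the stated default rule severs what cannot stand and enforces each remaining provision that can operate on its own. That leaves Paragraph 2, Paragraph 4, and Paragraph 6 in effect.

2, 4, 6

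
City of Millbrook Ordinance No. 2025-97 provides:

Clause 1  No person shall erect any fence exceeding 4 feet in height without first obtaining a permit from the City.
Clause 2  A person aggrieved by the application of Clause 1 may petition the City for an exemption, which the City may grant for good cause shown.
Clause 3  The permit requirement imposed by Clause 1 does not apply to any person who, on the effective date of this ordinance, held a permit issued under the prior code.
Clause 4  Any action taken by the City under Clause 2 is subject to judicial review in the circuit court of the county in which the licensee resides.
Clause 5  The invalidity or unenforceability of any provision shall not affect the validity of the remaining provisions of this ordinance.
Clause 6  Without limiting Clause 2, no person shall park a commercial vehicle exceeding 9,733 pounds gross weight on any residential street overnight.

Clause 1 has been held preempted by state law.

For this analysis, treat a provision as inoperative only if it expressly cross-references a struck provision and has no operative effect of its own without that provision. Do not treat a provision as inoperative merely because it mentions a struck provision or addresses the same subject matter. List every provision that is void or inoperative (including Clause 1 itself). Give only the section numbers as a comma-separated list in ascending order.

1, 2, 3, 4

Clause 1 is struck. Clause 2 operates only by reference to Clause 1, so it falls with Clause 1. Clause 3 operates only by reference to Clause 1, so it falls with Clause 1. Clause 4 has no operative effect of its own apart from Clause 2 and is therefore inoperative. Although Clause 6 refers to Clause 2, its operative terms do not depend on Clause 2, so it remains in effect. Under the severability clause in Clause 5, the remaining provisions continue in force. Clause 5 and Clause 6 remain in effect.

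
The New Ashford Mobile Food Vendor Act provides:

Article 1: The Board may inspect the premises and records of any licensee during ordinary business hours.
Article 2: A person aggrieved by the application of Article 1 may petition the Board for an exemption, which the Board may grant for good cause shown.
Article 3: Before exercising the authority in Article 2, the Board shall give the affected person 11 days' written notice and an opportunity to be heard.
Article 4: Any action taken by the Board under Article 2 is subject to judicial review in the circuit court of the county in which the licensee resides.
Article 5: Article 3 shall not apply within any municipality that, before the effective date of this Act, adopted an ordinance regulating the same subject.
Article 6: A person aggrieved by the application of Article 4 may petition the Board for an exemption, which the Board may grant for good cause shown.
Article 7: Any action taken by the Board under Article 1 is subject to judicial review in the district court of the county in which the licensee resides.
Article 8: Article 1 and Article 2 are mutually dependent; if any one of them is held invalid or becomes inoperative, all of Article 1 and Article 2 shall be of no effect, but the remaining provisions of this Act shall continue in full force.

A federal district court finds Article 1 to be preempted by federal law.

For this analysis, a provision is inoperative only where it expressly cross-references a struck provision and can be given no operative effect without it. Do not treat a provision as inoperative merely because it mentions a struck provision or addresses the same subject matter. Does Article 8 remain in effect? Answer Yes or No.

Article 1 is struck. Article 2 has no operative effect of its own apart from Article 1 and is therefore inoperative. The only function of Article 7 is the judicial-review right for Article 1, so it cannot stand once Article 1 is removed. Article 3 operates only by reference to Article 2, so it falls with Article 2. Article 4 merely fixes the judicial-review right for Article 2; with Article 2 gone it has nothing to operate on and falls away. The only function of Article 5 is the local-preemption carve-out from Article 3, so it cannot stand once Article 3 is removed. The only function of Article 6 is the exemption procedure for Article 4, so it cannot stand once Article 4 is removed. Article 8 declares Article 1 and Article 2 mutually dependent; since one of them has fallen, all of them are of no effect. The remainder continues in force under Article 8. Only Article 8 remains in effect. Article 8 is among the surviving provisions, so the answer is yes.

Yes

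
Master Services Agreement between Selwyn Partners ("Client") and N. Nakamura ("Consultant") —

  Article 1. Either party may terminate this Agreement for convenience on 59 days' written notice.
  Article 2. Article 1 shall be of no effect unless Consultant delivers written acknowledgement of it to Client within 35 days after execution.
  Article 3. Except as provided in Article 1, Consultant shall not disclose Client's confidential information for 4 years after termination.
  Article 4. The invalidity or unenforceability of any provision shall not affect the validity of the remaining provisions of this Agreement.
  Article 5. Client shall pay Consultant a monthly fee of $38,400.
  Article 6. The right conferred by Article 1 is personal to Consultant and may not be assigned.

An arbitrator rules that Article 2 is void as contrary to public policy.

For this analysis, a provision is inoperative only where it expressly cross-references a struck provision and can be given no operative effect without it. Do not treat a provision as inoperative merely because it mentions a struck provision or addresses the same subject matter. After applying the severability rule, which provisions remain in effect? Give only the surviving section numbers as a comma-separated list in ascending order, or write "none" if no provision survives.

Article 2 is struck. Nothing else in the Agreement is defined by reference to Article 2. Under the severability clause in Article 4, the remaining provisions continue in force. Article 1, Article 3, Article 4, Article 5, and Article 6 remain in effect.

1, 3, 4, 5, 6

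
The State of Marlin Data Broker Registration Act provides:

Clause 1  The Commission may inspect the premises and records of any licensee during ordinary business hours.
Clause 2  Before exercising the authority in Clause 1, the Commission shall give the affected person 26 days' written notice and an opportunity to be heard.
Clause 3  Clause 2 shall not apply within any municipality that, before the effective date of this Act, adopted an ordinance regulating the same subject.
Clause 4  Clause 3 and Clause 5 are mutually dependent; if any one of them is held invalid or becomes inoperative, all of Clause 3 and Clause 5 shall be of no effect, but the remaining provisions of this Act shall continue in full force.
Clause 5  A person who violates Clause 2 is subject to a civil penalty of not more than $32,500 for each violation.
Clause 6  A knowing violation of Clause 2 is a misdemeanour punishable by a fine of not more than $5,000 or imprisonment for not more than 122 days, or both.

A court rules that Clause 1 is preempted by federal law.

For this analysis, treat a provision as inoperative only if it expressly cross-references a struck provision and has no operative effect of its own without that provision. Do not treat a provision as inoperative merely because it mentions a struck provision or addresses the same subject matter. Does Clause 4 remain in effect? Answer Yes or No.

Clause 1 is struck. Clause 2 merely fixes the notice-and-hearing requirement for Clause 1; with Clause 1 gone it has nothing to operate on and falls away. Clause 3 operates only by reference to Clause 2, so it falls with Clause 2. Clause 5 merely fixes the civil penalty for violating Clause 2; with Clause 2 gone it has nothing to operate on and falls away. Clause 6 has no operative effect of its own apart from Clause 2 and is therefore inoperative. Clause 4 declares Clause 3 and Clause 5 mutually dependent; since one of them has fallen, all of them are of no effect. The remainder continues in force under Clause 4. Only Clause 4 remains in effect. Clause 4 is among the surviving provisions, so the answer is yes.

Yes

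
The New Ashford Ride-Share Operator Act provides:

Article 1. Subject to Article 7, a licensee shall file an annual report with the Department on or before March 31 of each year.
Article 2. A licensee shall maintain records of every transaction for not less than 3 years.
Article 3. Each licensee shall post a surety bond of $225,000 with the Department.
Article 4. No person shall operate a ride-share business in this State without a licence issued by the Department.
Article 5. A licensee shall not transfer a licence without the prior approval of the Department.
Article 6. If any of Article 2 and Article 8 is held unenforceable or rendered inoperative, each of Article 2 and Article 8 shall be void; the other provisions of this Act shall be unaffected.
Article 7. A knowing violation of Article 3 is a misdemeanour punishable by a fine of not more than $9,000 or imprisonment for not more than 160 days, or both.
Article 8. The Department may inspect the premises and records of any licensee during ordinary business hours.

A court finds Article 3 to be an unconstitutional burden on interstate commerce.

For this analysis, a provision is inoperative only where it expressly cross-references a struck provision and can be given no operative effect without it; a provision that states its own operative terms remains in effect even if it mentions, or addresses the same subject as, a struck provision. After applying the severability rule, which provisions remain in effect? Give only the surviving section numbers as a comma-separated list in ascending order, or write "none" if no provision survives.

Article 3 is struck. The only function of Article 7 is the criminal penalty for violating Article 3, so it cannot stand once Article 3 is removed. Although Article 1 refers to Article 7, its operative terms do not depend on Article 7, so it remains in effect. Article 6 ties Article 2 and Article 8 together, but none of those is affected here; the remaining provisions continue in force under Article 6. That leaves Article 1, Article 2, Article 4, Article 5, Article 6, and Article 8 in effect.

1, 2, 4, 5, 6, 8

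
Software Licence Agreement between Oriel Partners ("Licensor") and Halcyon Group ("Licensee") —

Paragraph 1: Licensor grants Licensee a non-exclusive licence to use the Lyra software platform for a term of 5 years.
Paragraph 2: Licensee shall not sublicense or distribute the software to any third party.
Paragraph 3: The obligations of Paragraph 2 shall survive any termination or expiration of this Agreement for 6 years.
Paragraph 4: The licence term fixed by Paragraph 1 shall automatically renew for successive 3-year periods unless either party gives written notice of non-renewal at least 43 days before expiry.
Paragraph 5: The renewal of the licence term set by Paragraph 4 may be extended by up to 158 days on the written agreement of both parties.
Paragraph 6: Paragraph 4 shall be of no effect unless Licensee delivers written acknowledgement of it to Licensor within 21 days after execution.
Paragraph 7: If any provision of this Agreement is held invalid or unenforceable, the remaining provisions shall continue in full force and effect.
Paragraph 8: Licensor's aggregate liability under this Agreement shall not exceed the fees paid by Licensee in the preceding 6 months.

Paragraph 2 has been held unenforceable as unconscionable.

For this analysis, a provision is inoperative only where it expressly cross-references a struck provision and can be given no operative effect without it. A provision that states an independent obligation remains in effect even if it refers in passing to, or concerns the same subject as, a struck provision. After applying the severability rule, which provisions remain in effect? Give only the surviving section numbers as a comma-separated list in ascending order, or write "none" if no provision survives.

Paragraph 2 is struck. Paragraph 3 merely fixes the survival period for Paragraph 2; with Paragraph 2 gone it has nothing to operate on and falls away. Paragraph 7 is a severability clause and preserves every provision that can still be given independent effect. Paragraph 1, Paragraph 4, Paragraph 5, Paragraph 6, Paragraph 7, and Paragraph 8 remain in effect.

1, 4, 5, 6, 7, 8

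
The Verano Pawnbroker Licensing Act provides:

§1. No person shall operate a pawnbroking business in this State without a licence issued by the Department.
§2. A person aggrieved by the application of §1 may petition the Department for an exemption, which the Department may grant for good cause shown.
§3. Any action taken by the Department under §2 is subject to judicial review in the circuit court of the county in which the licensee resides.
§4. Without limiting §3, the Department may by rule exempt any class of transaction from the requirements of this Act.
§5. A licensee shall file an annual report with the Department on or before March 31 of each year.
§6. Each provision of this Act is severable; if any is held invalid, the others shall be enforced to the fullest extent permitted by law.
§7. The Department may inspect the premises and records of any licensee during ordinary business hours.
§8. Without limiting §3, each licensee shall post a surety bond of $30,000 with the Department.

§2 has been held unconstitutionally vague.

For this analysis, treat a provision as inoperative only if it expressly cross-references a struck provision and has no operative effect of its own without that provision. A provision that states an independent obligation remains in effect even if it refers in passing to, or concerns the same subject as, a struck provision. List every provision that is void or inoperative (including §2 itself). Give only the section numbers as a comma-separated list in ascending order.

§2 is struck. The only function of §3 is the judicial-review right for §2, so it cannot stand once §2 is removed. §8 mentions §3 but its own obligation stands independently of §3, so §8 is not affected. §4 mentions §3 but its own obligation stands independently of §3, so §4 is not affected. §6 is a severability clause and preserves every provision that can still be given independent effect. That leaves §1, §4, §5, §6, §7, and §8 in effect.

2, 3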